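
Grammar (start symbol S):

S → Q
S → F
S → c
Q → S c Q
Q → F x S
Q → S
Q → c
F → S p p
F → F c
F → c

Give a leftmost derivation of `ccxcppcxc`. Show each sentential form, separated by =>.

S => Q   [S → Q]
Q => FxS   [Q → F x S]
FxS => FcxS   [F → F c]
FcxS => SppcxS   [F → S p p]
SppcxS => QppcxS   [S → Q]
QppcxS => FxSppcxS   [Q → F x S]
FxSppcxS => FcxSppcxS   [F → F c]
FcxSppcxS => ccxSppcxS   [F → c]
ccxSppcxS => ccxcppcxS   [S → c]
ccxcppcxS => ccxcppcxc   [S → c]

S => Q => FxS => FcxS => SppcxS => QppcxS => FxSppcxS => FcxSppcxS => ccxSppcxS => ccxcppcxS => ccxcppcxc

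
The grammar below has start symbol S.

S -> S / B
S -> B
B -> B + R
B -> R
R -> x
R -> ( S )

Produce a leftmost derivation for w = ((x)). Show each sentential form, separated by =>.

S => B   [S -> B]
B => R   [B -> R]
R => (S)   [R -> ( S )]
(S) => (B)   [S -> B]
(B) => (R)   [B -> R]
(R) => ((S))   [R -> ( S )]
((S)) => ((B))   [S -> B]
((B)) => ((R))   [B -> R]
((R)) => ((x))   [R -> x]

S => B => R => (S) => (B) => (R) => ((S)) => ((B)) => ((R)) => ((x))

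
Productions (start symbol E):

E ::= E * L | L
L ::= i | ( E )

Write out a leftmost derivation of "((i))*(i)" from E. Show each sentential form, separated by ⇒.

E⇒E*L⇒L*L⇒(E)*L⇒(L)*L⇒((E))*L⇒((L))*L⇒((i))*L⇒((i))*(E)⇒((i))*(L)⇒((i))*(i)

E ⇒ E*L   [E ::= E * L]
E*L ⇒ L*L   [E ::= L]
L*L ⇒ (E)*L   [L ::= ( E )]
(E)*L ⇒ (L)*L   [E ::= L]
(L)*L ⇒ ((E))*L   [L ::= ( E )]
((E))*L ⇒ ((L))*L   [E ::= L]
((L))*L ⇒ ((i))*L   [L ::= i]
((i))*L ⇒ ((i))*(E)   [L ::= ( E )]
((i))*(E) ⇒ ((i))*(L)   [E ::= L]
((i))*(L) ⇒ ((i))*(i)   [L ::= i]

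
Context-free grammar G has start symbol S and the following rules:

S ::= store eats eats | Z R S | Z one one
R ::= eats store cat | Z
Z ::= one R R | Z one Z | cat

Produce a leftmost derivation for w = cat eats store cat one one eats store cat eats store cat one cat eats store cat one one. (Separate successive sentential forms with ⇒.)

S ⇒ Z R S ⇒ cat R S ⇒ cat eats store cat S ⇒ cat eats store cat Z one one ⇒ cat eats store cat one R R one one ⇒ cat eats store cat one Z R one one ⇒ cat eats store cat one Z one Z R one one ⇒ cat eats store cat one one R R one Z R one one ⇒ cat eats store cat one one eats store cat R one Z R one one ⇒ cat eats store cat one one eats store cat eats store cat one Z R one one ⇒ cat eats store cat one one eats store cat eats store cat one cat R one one ⇒ cat eats store cat one one eats store cat eats store cat one cat eats store cat one one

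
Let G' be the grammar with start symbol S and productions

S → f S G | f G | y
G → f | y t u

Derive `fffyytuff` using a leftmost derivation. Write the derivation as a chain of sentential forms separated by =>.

S => fSG   [S → f S G]
fSG => ffSGG   [S → f S G]
ffSGG => fffSGGG   [S → f S G]
fffSGGG => fffyGGG   [S → y]
fffyGGG => fffyytuGG   [G → y t u]
fffyytuGG => fffyytufG   [G → f]
fffyytufG => fffyytuff   [G → f]

S=>fSG=>ffSGG=>fffSGGG=>fffyGGG=>fffyytuGG=>fffyytufG=>fffyytuff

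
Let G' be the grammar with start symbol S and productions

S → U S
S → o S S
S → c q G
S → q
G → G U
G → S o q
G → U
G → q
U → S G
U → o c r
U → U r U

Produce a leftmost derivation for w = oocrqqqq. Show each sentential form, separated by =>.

S => oSS   [S → o S S]
oSS => oUSS   [S → U S]
oUSS => oSGSS   [U → S G]
oSGSS => oUSGSS   [S → U S]
oUSGSS => oocrSGSS   [U → o c r]
oocrSGSS => oocrqGSS   [S → q]
oocrqGSS => oocrqqSS   [G → q]
oocrqqSS => oocrqqqS   [S → q]
oocrqqqS => oocrqqqq   [S → q]

S=>oSS=>oUSS=>oSGSS=>oUSGSS=>oocrSGSS=>oocrqGSS=>oocrqqSS=>oocrqqqS=>oocrqqqq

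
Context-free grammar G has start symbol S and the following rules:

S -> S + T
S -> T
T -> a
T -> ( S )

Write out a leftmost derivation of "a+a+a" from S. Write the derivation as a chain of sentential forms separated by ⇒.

S ⇒ S+T ⇒ S+T+T ⇒ T+T+T ⇒ a+T+T ⇒ a+a+T ⇒ a+a+a

S ⇒ S+T   [S -> S + T]
S+T ⇒ S+T+T   [S -> S + T]
S+T+T ⇒ T+T+T   [S -> T]
T+T+T ⇒ a+T+T   [T -> a]
a+T+T ⇒ a+a+T   [T -> a]
a+a+T ⇒ a+a+a   [T -> a]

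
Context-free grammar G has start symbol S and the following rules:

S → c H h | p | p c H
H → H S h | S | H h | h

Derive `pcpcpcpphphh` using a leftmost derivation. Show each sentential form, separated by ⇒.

S ⇒ pcH   [S → p c H]
pcH ⇒ pcS   [H → S]
pcS ⇒ pcpcH   [S → p c H]
pcpcH ⇒ pcpcHh   [H → H h]
pcpcHh ⇒ pcpcSh   [H → S]
pcpcSh ⇒ pcpcpcHh   [S → p c H]
pcpcpcHh ⇒ pcpcpcHShh   [H → H S h]
pcpcpcHShh ⇒ pcpcpcHShShh   [H → H S h]
pcpcpcHShShh ⇒ pcpcpcSShShh   [H → S]
pcpcpcSShShh ⇒ pcpcpcpShShh   [S → p]
pcpcpcpShShh ⇒ pcpcpcpphShh   [S → p]
pcpcpcpphShh ⇒ pcpcpcpphphh   [S → p]

S ⇒ pcH ⇒ pcS ⇒ pcpcH ⇒ pcpcHh ⇒ pcpcSh ⇒ pcpcpcHh ⇒ pcpcpcHShh ⇒ pcpcpcHShShh ⇒ pcpcpcSShShh ⇒ pcpcpcpShShh ⇒ pcpcpcpphShh ⇒ pcpcpcpphphh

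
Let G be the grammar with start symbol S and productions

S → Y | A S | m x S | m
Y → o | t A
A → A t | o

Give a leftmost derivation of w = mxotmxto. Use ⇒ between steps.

S⇒mxS⇒mxAS⇒mxAtS⇒mxotS⇒mxotmxS⇒mxotmxY⇒mxotmxtA⇒mxotmxto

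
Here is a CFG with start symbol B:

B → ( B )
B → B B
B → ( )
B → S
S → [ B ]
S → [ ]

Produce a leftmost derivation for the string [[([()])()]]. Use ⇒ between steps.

B ⇒ S ⇒ [B] ⇒ [S] ⇒ [[B]] ⇒ [[BB]] ⇒ [[(B)B]] ⇒ [[(S)B]] ⇒ [[([B])B]] ⇒ [[([()])B]] ⇒ [[([()])()]]

B ⇒ S   [B → S]
S ⇒ [B]   [S → [ B ]]
[B] ⇒ [S]   [B → S]
[S] ⇒ [[B]]   [S → [ B ]]
[[B]] ⇒ [[BB]]   [B → B B]
[[BB]] ⇒ [[(B)B]]   [B → ( B )]
[[(B)B]] ⇒ [[(S)B]]   [B → S]
[[(S)B]] ⇒ [[([B])B]]   [S → [ B ]]
[[([B])B]] ⇒ [[([()])B]]   [B → ( )]
[[([()])B]] ⇒ [[([()])()]]   [B → ( )]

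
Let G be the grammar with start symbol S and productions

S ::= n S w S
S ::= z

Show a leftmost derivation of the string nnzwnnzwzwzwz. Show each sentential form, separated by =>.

S => nSwS   [S ::= n S w S]
nSwS => nnSwSwS   [S ::= n S w S]
nnSwSwS => nnzwSwS   [S ::= z]
nnzwSwS => nnzwnSwSwS   [S ::= n S w S]
nnzwnSwSwS => nnzwnnSwSwSwS   [S ::= n S w S]
nnzwnnSwSwSwS => nnzwnnzwSwSwS   [S ::= z]
nnzwnnzwSwSwS => nnzwnnzwzwSwS   [S ::= z]
nnzwnnzwzwSwS => nnzwnnzwzwzwS   [S ::= z]
nnzwnnzwzwzwS => nnzwnnzwzwzwz   [S ::= z]

S => nSwS => nnSwSwS => nnzwSwS => nnzwnSwSwS => nnzwnnSwSwSwS => nnzwnnzwSwSwS => nnzwnnzwzwSwS => nnzwnnzwzwzwS => nnzwnnzwzwzwz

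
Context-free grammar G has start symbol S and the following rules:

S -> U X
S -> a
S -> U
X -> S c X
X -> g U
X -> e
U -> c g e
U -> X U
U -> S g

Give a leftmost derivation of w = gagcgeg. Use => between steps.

S=>U=>Sg=>Ug=>XUg=>gUUg=>gSgUg=>gagUg=>gagcgeg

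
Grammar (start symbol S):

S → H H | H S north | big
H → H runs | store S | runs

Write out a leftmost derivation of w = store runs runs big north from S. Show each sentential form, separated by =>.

S => H S north => store S S north => store H H S north => store runs H S north => store runs runs S north => store runs runs big north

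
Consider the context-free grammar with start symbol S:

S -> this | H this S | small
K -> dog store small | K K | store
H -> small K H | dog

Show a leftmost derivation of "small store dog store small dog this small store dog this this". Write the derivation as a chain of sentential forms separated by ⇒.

S ⇒ H this S ⇒ small K H this S ⇒ small K K H this S ⇒ small store K H this S ⇒ small store dog store small H this S ⇒ small store dog store small dog this S ⇒ small store dog store small dog this H this S ⇒ small store dog store small dog this small K H this S ⇒ small store dog store small dog this small store H this S ⇒ small store dog store small dog this small store dog this S ⇒ small store dog store small dog this small store dog this this

S ⇒ H this S   [S -> H this S]
H this S ⇒ small K H this S   [H -> small K H]
small K H this S ⇒ small K K H this S   [K -> K K]
small K K H this S ⇒ small store K H this S   [K -> store]
small store K H this S ⇒ small store dog store small H this S   [K -> dog store small]
small store dog store small H this S ⇒ small store dog store small dog this S   [H -> dog]
small store dog store small dog this S ⇒ small store dog store small dog this H this S   [S -> H this S]
small store dog store small dog this H this S ⇒ small store dog store small dog this small K H this S   [H -> small K H]
small store dog store small dog this small K H this S ⇒ small store dog store small dog this small store H this S   [K -> store]
small store dog store small dog this small store H this S ⇒ small store dog store small dog this small store dog this S   [H -> dog]
small store dog store small dog this small store dog this S ⇒ small store dog store small dog this small store dog this this   [S -> this]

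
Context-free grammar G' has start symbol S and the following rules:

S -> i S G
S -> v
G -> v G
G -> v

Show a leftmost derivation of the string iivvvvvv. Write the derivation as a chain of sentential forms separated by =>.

S => iSG   [S -> i S G]
iSG => iiSGG   [S -> i S G]
iiSGG => iivGG   [S -> v]
iivGG => iivvGG   [G -> v G]
iivvGG => iivvvGG   [G -> v G]
iivvvGG => iivvvvG   [G -> v]
iivvvvG => iivvvvvG   [G -> v G]
iivvvvvG => iivvvvvv   [G -> v]

S => iSG => iiSGG => iivGG => iivvGG => iivvvGG => iivvvvG => iivvvvvG => iivvvvvv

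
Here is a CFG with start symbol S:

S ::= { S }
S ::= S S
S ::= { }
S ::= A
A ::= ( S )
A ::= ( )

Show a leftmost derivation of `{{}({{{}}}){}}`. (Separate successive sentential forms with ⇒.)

S ⇒ {S} ⇒ {SS} ⇒ {SSS} ⇒ {{}SS} ⇒ {{}AS} ⇒ {{}(S)S} ⇒ {{}({S})S} ⇒ {{}({{S}})S} ⇒ {{}({{{}}})S} ⇒ {{}({{{}}}){}}

S ⇒ {S}   [S ::= { S }]
{S} ⇒ {SS}   [S ::= S S]
{SS} ⇒ {SSS}   [S ::= S S]
{SSS} ⇒ {{}SS}   [S ::= { }]
{{}SS} ⇒ {{}AS}   [S ::= A]
{{}AS} ⇒ {{}(S)S}   [A ::= ( S )]
{{}(S)S} ⇒ {{}({S})S}   [S ::= { S }]
{{}({S})S} ⇒ {{}({{S}})S}   [S ::= { S }]
{{}({{S}})S} ⇒ {{}({{{}}})S}   [S ::= { }]
{{}({{{}}})S} ⇒ {{}({{{}}}){}}   [S ::= { }]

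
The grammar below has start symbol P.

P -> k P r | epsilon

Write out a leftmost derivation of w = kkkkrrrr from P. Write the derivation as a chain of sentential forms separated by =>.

P=>kPr=>kkPrr=>kkkPrrr=>kkkkPrrrr=>kkkkrrrr

P => kPr   [P -> k P r]
kPr => kkPrr   [P -> k P r]
kkPrr => kkkPrrr   [P -> k P r]
kkkPrrr => kkkkPrrrr   [P -> k P r]
kkkkPrrrr => kkkkrrrr   [P -> epsilon]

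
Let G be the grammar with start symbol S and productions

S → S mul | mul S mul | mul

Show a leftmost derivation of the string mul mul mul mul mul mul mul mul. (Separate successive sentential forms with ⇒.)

S ⇒ S mul ⇒ mul S mul mul ⇒ mul mul S mul mul mul ⇒ mul mul S mul mul mul mul ⇒ mul mul S mul mul mul mul mul ⇒ mul mul mul mul mul mul mul mul

S ⇒ S mul   [S → S mul]
S mul ⇒ mul S mul mul   [S → mul S mul]
mul S mul mul ⇒ mul mul S mul mul mul   [S → mul S mul]
mul mul S mul mul mul ⇒ mul mul S mul mul mul mul   [S → S mul]
mul mul S mul mul mul mul ⇒ mul mul S mul mul mul mul mul   [S → S mul]
mul mul S mul mul mul mul mul ⇒ mul mul mul mul mul mul mul mul   [S → mul]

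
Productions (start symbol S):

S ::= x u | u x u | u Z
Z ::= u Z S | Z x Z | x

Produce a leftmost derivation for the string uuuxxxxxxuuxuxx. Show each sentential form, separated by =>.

S => uZ => uZxZ => uuZSxZ => uuuZSSxZ => uuuZxZSSxZ => uuuZxZxZSSxZ => uuuxxZxZSSxZ => uuuxxxxZSSxZ => uuuxxxxxSSxZ => uuuxxxxxxuSxZ => uuuxxxxxxuuxuxZ => uuuxxxxxxuuxuxx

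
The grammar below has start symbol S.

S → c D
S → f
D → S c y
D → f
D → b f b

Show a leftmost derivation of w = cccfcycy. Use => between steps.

S => cD   [S → c D]
cD => cScy   [D → S c y]
cScy => ccDcy   [S → c D]
ccDcy => ccScycy   [D → S c y]
ccScycy => cccDcycy   [S → c D]
cccDcycy => cccfcycy   [D → f]

S => cD => cScy => ccDcy => ccScycy => cccDcycy => cccfcycy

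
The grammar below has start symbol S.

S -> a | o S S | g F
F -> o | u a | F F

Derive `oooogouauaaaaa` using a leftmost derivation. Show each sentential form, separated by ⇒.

S ⇒ oSS   [S -> o S S]
oSS ⇒ ooSSS   [S -> o S S]
ooSSS ⇒ oooSSSS   [S -> o S S]
oooSSSS ⇒ ooooSSSSS   [S -> o S S]
ooooSSSSS ⇒ oooogFSSSS   [S -> g F]
oooogFSSSS ⇒ oooogFFSSSS   [F -> F F]
oooogFFSSSS ⇒ oooogFFFSSSS   [F -> F F]
oooogFFFSSSS ⇒ oooogoFFSSSS   [F -> o]
oooogoFFSSSS ⇒ oooogouaFSSSS   [F -> u a]
oooogouaFSSSS ⇒ oooogouauaSSSS   [F -> u a]
oooogouauaSSSS ⇒ oooogouauaaSSS   [S -> a]
oooogouauaaSSS ⇒ oooogouauaaaSS   [S -> a]
oooogouauaaaSS ⇒ oooogouauaaaaS   [S -> a]
oooogouauaaaaS ⇒ oooogouauaaaaa   [S -> a]

S ⇒ oSS ⇒ ooSSS ⇒ oooSSSS ⇒ ooooSSSSS ⇒ oooogFSSSS ⇒ oooogFFSSSS ⇒ oooogFFFSSSS ⇒ oooogoFFSSSS ⇒ oooogouaFSSSS ⇒ oooogouauaSSSS ⇒ oooogouauaaSSS ⇒ oooogouauaaaSS ⇒ oooogouauaaaaS ⇒ oooogouauaaaaa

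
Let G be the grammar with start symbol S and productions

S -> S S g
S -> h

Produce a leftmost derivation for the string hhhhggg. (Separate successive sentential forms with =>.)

S => SSg => hSg => hSSgg => hhSgg => hhSSggg => hhhSggg => hhhhggg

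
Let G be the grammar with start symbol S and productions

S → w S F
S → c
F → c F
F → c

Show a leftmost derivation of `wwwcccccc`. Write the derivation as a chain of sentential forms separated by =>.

S => wSF => wwSFF => wwwSFFF => wwwcFFF => wwwccFF => wwwcccFF => wwwccccF => wwwcccccF => wwwcccccc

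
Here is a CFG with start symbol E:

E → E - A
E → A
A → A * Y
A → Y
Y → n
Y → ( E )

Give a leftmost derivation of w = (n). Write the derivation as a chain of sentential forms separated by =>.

E=>A=>Y=>(E)=>(A)=>(Y)=>(n)

E => A   [E → A]
A => Y   [A → Y]
Y => (E)   [Y → ( E )]
(E) => (A)   [E → A]
(A) => (Y)   [A → Y]
(Y) => (n)   [Y → n]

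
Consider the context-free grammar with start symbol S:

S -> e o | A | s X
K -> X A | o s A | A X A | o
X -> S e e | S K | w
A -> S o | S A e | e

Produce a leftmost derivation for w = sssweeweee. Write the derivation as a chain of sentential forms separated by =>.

S => A   [S -> A]
A => SAe   [A -> S A e]
SAe => sXAe   [S -> s X]
sXAe => sSKAe   [X -> S K]
sSKAe => ssXKAe   [S -> s X]
ssXKAe => ssSeeKAe   [X -> S e e]
ssSeeKAe => sssXeeKAe   [S -> s X]
sssXeeKAe => sssweeKAe   [X -> w]
sssweeKAe => sssweeXAAe   [K -> X A]
sssweeXAAe => sssweewAAe   [X -> w]
sssweewAAe => sssweeweAe   [A -> e]
sssweeweAe => sssweeweee   [A -> e]

S => A => SAe => sXAe => sSKAe => ssXKAe => ssSeeKAe => sssXeeKAe => sssweeKAe => sssweeXAAe => sssweewAAe => sssweeweAe => sssweeweee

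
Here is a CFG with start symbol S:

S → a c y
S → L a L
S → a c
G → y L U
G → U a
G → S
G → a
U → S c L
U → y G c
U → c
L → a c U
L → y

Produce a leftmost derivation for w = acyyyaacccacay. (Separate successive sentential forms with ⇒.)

S ⇒ LaL   [S → L a L]
LaL ⇒ acUaL   [L → a c U]
acUaL ⇒ acyGcaL   [U → y G c]
acyGcaL ⇒ acyUacaL   [G → U a]
acyUacaL ⇒ acyyGcacaL   [U → y G c]
acyyGcacaL ⇒ acyyScacaL   [G → S]
acyyScacaL ⇒ acyyLaLcacaL   [S → L a L]
acyyLaLcacaL ⇒ acyyyaLcacaL   [L → y]
acyyyaLcacaL ⇒ acyyyaacUcacaL   [L → a c U]
acyyyaacUcacaL ⇒ acyyyaacccacaL   [U → c]
acyyyaacccacaL ⇒ acyyyaacccacay   [L → y]

S ⇒ LaL ⇒ acUaL ⇒ acyGcaL ⇒ acyUacaL ⇒ acyyGcacaL ⇒ acyyScacaL ⇒ acyyLaLcacaL ⇒ acyyyaLcacaL ⇒ acyyyaacUcacaL ⇒ acyyyaacccacaL ⇒ acyyyaacccacay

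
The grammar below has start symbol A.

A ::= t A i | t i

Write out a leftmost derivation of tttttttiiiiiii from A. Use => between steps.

A => tAi   [A ::= t A i]
tAi => ttAii   [A ::= t A i]
ttAii => tttAiii   [A ::= t A i]
tttAiii => ttttAiiii   [A ::= t A i]
ttttAiiii => tttttAiiiii   [A ::= t A i]
tttttAiiiii => ttttttAiiiiii   [A ::= t A i]
ttttttAiiiiii => tttttttiiiiiii   [A ::= t i]

A => tAi => ttAii => tttAiii => ttttAiiii => tttttAiiiii => ttttttAiiiiii => tttttttiiiiiii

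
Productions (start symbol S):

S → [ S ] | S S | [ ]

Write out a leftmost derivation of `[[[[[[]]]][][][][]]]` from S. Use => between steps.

S => [S] => [[S]] => [[SS]] => [[SSS]] => [[SSSS]] => [[[S]SSS]] => [[[[S]]SSS]] => [[[[[S]]]SSS]] => [[[[[[]]]]SSS]] => [[[[[[]]]]SSSS]] => [[[[[[]]]][]SSS]] => [[[[[[]]]][][]SS]] => [[[[[[]]]][][][]S]] => [[[[[[]]]][][][][]]]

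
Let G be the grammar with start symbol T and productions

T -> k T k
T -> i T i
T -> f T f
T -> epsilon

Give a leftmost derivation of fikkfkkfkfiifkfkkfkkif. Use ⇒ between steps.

T ⇒ fTf ⇒ fiTif ⇒ fikTkif ⇒ fikkTkkif ⇒ fikkfTfkkif ⇒ fikkfkTkfkkif ⇒ fikkfkkTkkfkkif ⇒ fikkfkkfTfkkfkkif ⇒ fikkfkkfkTkfkkfkkif ⇒ fikkfkkfkfTfkfkkfkkif ⇒ fikkfkkfkfiTifkfkkfkkif ⇒ fikkfkkfkfiifkfkkfkkif

T ⇒ fTf   [T -> f T f]
fTf ⇒ fiTif   [T -> i T i]
fiTif ⇒ fikTkif   [T -> k T k]
fikTkif ⇒ fikkTkkif   [T -> k T k]
fikkTkkif ⇒ fikkfTfkkif   [T -> f T f]
fikkfTfkkif ⇒ fikkfkTkfkkif   [T -> k T k]
fikkfkTkfkkif ⇒ fikkfkkTkkfkkif   [T -> k T k]
fikkfkkTkkfkkif ⇒ fikkfkkfTfkkfkkif   [T -> f T f]
fikkfkkfTfkkfkkif ⇒ fikkfkkfkTkfkkfkkif   [T -> k T k]
fikkfkkfkTkfkkfkkif ⇒ fikkfkkfkfTfkfkkfkkif   [T -> f T f]
fikkfkkfkfTfkfkkfkkif ⇒ fikkfkkfkfiTifkfkkfkkif   [T -> i T i]
fikkfkkfkfiTifkfkkfkkif ⇒ fikkfkkfkfiifkfkkfkkif   [T -> epsilon]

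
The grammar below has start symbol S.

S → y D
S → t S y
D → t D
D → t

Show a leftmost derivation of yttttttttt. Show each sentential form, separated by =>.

S=>yD=>ytD=>yttD=>ytttD=>yttttD=>ytttttD=>yttttttD=>ytttttttD=>yttttttttD=>yttttttttt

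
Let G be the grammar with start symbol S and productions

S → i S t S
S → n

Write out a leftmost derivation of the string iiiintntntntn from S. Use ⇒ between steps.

S ⇒ iStS ⇒ iiStStS ⇒ iiiStStStS ⇒ iiiiStStStStS ⇒ iiiintStStStS ⇒ iiiintntStStS ⇒ iiiintntntStS ⇒ iiiintntntntS ⇒ iiiintntntntn

S ⇒ iStS   [S → i S t S]
iStS ⇒ iiStStS   [S → i S t S]
iiStStS ⇒ iiiStStStS   [S → i S t S]
iiiStStStS ⇒ iiiiStStStStS   [S → i S t S]
iiiiStStStStS ⇒ iiiintStStStS   [S → n]
iiiintStStStS ⇒ iiiintntStStS   [S → n]
iiiintntStStS ⇒ iiiintntntStS   [S → n]
iiiintntntStS ⇒ iiiintntntntS   [S → n]
iiiintntntntS ⇒ iiiintntntntn   [S → n]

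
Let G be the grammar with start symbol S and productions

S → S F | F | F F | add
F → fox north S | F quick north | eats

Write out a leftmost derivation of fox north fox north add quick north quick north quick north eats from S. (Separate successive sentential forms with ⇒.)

S ⇒ F F   [S → F F]
F F ⇒ F quick north F   [F → F quick north]
F quick north F ⇒ F quick north quick north F   [F → F quick north]
F quick north quick north F ⇒ fox north S quick north quick north F   [F → fox north S]
fox north S quick north quick north F ⇒ fox north F quick north quick north F   [S → F]
fox north F quick north quick north F ⇒ fox north F quick north quick north quick north F   [F → F quick north]
fox north F quick north quick north quick north F ⇒ fox north fox north S quick north quick north quick north F   [F → fox north S]
fox north fox north S quick north quick north quick north F ⇒ fox north fox north add quick north quick north quick north F   [S → add]
fox north fox north add quick north quick north quick north F ⇒ fox north fox north add quick north quick north quick north eats   [F → eats]

S ⇒ F F ⇒ F quick north F ⇒ F quick north quick north F ⇒ fox north S quick north quick north F ⇒ fox north F quick north quick north F ⇒ fox north F quick north quick north quick north F ⇒ fox north fox north S quick north quick north quick north F ⇒ fox north fox north add quick north quick north quick north F ⇒ fox north fox north add quick north quick north quick north eats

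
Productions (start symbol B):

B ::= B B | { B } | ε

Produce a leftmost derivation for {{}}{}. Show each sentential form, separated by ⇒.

B ⇒ BB ⇒ BBB ⇒ {B}BB ⇒ {{B}}BB ⇒ {{}}BB ⇒ {{}}B ⇒ {{}}{B} ⇒ {{}}{}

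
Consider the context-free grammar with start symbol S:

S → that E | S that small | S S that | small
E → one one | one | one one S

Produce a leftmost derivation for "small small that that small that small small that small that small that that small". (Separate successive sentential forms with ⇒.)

S ⇒ S that small   [S → S that small]
S that small ⇒ S S that that small   [S → S S that]
S S that that small ⇒ S S that S that that small   [S → S S that]
S S that S that that small ⇒ S S that S that S that that small   [S → S S that]
S S that S that S that that small ⇒ S that small S that S that S that that small   [S → S that small]
S that small S that S that S that that small ⇒ S that small that small S that S that S that that small   [S → S that small]
S that small that small S that S that S that that small ⇒ S S that that small that small S that S that S that that small   [S → S S that]
S S that that small that small S that S that S that that small ⇒ small S that that small that small S that S that S that that small   [S → small]
small S that that small that small S that S that S that that small ⇒ small small that that small that small S that S that S that that small   [S → small]
small small that that small that small S that S that S that that small ⇒ small small that that small that small small that S that S that that small   [S → small]
small small that that small that small small that S that S that that small ⇒ small small that that small that small small that small that S that that small   [S → small]
small small that that small that small small that small that S that that small ⇒ small small that that small that small small that small that small that that small   [S → small]

S ⇒ S that small ⇒ S S that that small ⇒ S S that S that that small ⇒ S S that S that S that that small ⇒ S that small S that S that S that that small ⇒ S that small that small S that S that S that that small ⇒ S S that that small that small S that S that S that that small ⇒ small S that that small that small S that S that S that that small ⇒ small small that that small that small S that S that S that that small ⇒ small small that that small that small small that S that S that that small ⇒ small small that that small that small small that small that S that that small ⇒ small small that that small that small small that small that small that that small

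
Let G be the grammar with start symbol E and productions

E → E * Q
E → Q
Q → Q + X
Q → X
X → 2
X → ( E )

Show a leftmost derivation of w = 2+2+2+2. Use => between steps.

E=>Q=>Q+X=>Q+X+X=>Q+X+X+X=>X+X+X+X=>2+X+X+X=>2+2+X+X=>2+2+2+X=>2+2+2+2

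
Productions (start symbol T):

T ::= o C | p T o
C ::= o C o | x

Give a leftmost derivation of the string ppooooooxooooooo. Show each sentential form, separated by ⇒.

T ⇒ pTo ⇒ ppToo ⇒ ppoCoo ⇒ ppooCooo ⇒ ppoooCoooo ⇒ ppooooCooooo ⇒ ppoooooCoooooo ⇒ ppooooooCooooooo ⇒ ppooooooxooooooo

T ⇒ pTo   [T ::= p T o]
pTo ⇒ ppToo   [T ::= p T o]
ppToo ⇒ ppoCoo   [T ::= o C]
ppoCoo ⇒ ppooCooo   [C ::= o C o]
ppooCooo ⇒ ppoooCoooo   [C ::= o C o]
ppoooCoooo ⇒ ppooooCooooo   [C ::= o C o]
ppooooCooooo ⇒ ppoooooCoooooo   [C ::= o C o]
ppoooooCoooooo ⇒ ppooooooCooooooo   [C ::= o C o]
ppooooooCooooooo ⇒ ppooooooxooooooo   [C ::= x]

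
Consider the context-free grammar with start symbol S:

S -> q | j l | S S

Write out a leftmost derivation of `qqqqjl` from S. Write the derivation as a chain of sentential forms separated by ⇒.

S⇒SS⇒SSS⇒SSSS⇒SSSSS⇒qSSSS⇒qqSSS⇒qqqSS⇒qqqqS⇒qqqqjl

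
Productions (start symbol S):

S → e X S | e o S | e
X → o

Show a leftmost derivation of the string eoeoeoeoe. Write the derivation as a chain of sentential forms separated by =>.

S => eoS   [S → e o S]
eoS => eoeXS   [S → e X S]
eoeXS => eoeoS   [X → o]
eoeoS => eoeoeXS   [S → e X S]
eoeoeXS => eoeoeoS   [X → o]
eoeoeoS => eoeoeoeXS   [S → e X S]
eoeoeoeXS => eoeoeoeoS   [X → o]
eoeoeoeoS => eoeoeoeoe   [S → e]

S => eoS => eoeXS => eoeoS => eoeoeXS => eoeoeoS => eoeoeoeXS => eoeoeoeoS => eoeoeoeoe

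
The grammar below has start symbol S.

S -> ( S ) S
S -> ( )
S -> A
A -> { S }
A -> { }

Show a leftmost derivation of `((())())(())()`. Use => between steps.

S => (S)S => ((S)S)S => ((())S)S => ((())())S => ((())())(S)S => ((())())(())S => ((())())(())()

S => (S)S   [S -> ( S ) S]
(S)S => ((S)S)S   [S -> ( S ) S]
((S)S)S => ((())S)S   [S -> ( )]
((())S)S => ((())())S   [S -> ( )]
((())())S => ((())())(S)S   [S -> ( S ) S]
((())())(S)S => ((())())(())S   [S -> ( )]
((())())(())S => ((())())(())()   [S -> ( )]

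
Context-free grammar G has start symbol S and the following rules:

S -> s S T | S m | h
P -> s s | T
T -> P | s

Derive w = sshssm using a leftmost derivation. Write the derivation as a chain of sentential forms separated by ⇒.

S ⇒ Sm   [S -> S m]
Sm ⇒ sSTm   [S -> s S T]
sSTm ⇒ ssSTTm   [S -> s S T]
ssSTTm ⇒ sshTTm   [S -> h]
sshTTm ⇒ sshsTm   [T -> s]
sshsTm ⇒ sshssm   [T -> s]

S ⇒ Sm ⇒ sSTm ⇒ ssSTTm ⇒ sshTTm ⇒ sshsTm ⇒ sshssm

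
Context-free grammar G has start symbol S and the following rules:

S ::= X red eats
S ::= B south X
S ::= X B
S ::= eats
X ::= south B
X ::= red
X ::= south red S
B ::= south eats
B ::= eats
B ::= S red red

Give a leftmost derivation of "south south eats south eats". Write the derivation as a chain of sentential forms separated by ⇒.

S ⇒ X B   [S ::= X B]
X B ⇒ south B B   [X ::= south B]
south B B ⇒ south south eats B   [B ::= south eats]
south south eats B ⇒ south south eats south eats   [B ::= south eats]

S ⇒ X B ⇒ south B B ⇒ south south eats B ⇒ south south eats south eats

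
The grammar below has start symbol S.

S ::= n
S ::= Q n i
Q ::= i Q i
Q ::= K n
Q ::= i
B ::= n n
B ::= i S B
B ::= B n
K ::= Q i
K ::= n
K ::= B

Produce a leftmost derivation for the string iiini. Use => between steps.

S => Qni => iQini => iiini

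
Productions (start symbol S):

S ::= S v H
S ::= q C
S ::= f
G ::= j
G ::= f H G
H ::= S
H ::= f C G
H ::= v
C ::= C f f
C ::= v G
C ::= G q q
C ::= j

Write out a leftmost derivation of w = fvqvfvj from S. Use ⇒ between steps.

S⇒SvH⇒fvH⇒fvS⇒fvqC⇒fvqvG⇒fvqvfHG⇒fvqvfvG⇒fvqvfvj

S ⇒ SvH   [S ::= S v H]
SvH ⇒ fvH   [S ::= f]
fvH ⇒ fvS   [H ::= S]
fvS ⇒ fvqC   [S ::= q C]
fvqC ⇒ fvqvG   [C ::= v G]
fvqvG ⇒ fvqvfHG   [G ::= f H G]
fvqvfHG ⇒ fvqvfvG   [H ::= v]
fvqvfvG ⇒ fvqvfvj   [G ::= j]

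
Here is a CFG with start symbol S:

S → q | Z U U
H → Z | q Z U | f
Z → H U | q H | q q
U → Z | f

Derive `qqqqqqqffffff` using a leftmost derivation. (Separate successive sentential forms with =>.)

S=>ZUU=>qHUU=>qqZUUU=>qqHUUUU=>qqqZUUUUU=>qqqqHUUUUU=>qqqqqZUUUUUU=>qqqqqqqUUUUUU=>qqqqqqqfUUUUU=>qqqqqqqffUUUU=>qqqqqqqfffUUU=>qqqqqqqffffUU=>qqqqqqqfffffU=>qqqqqqqffffff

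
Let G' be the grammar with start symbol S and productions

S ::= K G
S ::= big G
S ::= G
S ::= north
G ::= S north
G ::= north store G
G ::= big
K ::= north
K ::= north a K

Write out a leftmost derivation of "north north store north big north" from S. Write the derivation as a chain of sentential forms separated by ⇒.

S ⇒ K G   [S ::= K G]
K G ⇒ north G   [K ::= north]
north G ⇒ north north store G   [G ::= north store G]
north north store G ⇒ north north store S north   [G ::= S north]
north north store S north ⇒ north north store K G north   [S ::= K G]
north north store K G north ⇒ north north store north G north   [K ::= north]
north north store north G north ⇒ north north store north big north   [G ::= big]

S ⇒ K G ⇒ north G ⇒ north north store G ⇒ north north store S north ⇒ north north store K G north ⇒ north north store north G north ⇒ north north store north big north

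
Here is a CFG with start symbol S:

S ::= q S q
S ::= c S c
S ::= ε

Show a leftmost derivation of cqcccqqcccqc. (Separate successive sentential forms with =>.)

S => cSc => cqSqc => cqcScqc => cqccSccqc => cqcccScccqc => cqcccqSqcccqc => cqcccqqcccqc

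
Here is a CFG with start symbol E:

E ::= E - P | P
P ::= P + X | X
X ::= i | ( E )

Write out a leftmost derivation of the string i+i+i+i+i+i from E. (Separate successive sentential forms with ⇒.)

E⇒P⇒P+X⇒P+X+X⇒P+X+X+X⇒P+X+X+X+X⇒P+X+X+X+X+X⇒X+X+X+X+X+X⇒i+X+X+X+X+X⇒i+i+X+X+X+X⇒i+i+i+X+X+X⇒i+i+i+i+X+X⇒i+i+i+i+i+X⇒i+i+i+i+i+i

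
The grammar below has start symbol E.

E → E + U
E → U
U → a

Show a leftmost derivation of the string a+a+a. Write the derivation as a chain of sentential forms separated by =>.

E => E+U => E+U+U => U+U+U => a+U+U => a+a+U => a+a+a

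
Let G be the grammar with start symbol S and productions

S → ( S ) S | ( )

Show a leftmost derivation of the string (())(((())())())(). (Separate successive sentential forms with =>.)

S => (S)S => (())S => (())(S)S => (())((S)S)S => (())(((S)S)S)S => (())(((())S)S)S => (())(((())())S)S => (())(((())())())S => (())(((())())())()

S => (S)S   [S → ( S ) S]
(S)S => (())S   [S → ( )]
(())S => (())(S)S   [S → ( S ) S]
(())(S)S => (())((S)S)S   [S → ( S ) S]
(())((S)S)S => (())(((S)S)S)S   [S → ( S ) S]
(())(((S)S)S)S => (())(((())S)S)S   [S → ( )]
(())(((())S)S)S => (())(((())())S)S   [S → ( )]
(())(((())())S)S => (())(((())())())S   [S → ( )]
(())(((())())())S => (())(((())())())()   [S → ( )]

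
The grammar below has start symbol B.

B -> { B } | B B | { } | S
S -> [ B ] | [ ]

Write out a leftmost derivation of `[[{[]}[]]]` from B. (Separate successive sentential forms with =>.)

B => S => [B] => [S] => [[B]] => [[BB]] => [[{B}B]] => [[{S}B]] => [[{[]}B]] => [[{[]}S]] => [[{[]}[]]]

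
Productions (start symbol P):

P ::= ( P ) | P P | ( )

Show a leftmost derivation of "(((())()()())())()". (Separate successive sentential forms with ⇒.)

P ⇒ PP   [P ::= P P]
PP ⇒ (P)P   [P ::= ( P )]
(P)P ⇒ (PP)P   [P ::= P P]
(PP)P ⇒ ((P)P)P   [P ::= ( P )]
((P)P)P ⇒ ((PP)P)P   [P ::= P P]
((PP)P)P ⇒ (((P)P)P)P   [P ::= ( P )]
(((P)P)P)P ⇒ (((())P)P)P   [P ::= ( )]
(((())P)P)P ⇒ (((())PP)P)P   [P ::= P P]
(((())PP)P)P ⇒ (((())PPP)P)P   [P ::= P P]
(((())PPP)P)P ⇒ (((())()PP)P)P   [P ::= ( )]
(((())()PP)P)P ⇒ (((())()()P)P)P   [P ::= ( )]
(((())()()P)P)P ⇒ (((())()()())P)P   [P ::= ( )]
(((())()()())P)P ⇒ (((())()()())())P   [P ::= ( )]
(((())()()())())P ⇒ (((())()()())())()   [P ::= ( )]

P⇒PP⇒(P)P⇒(PP)P⇒((P)P)P⇒((PP)P)P⇒(((P)P)P)P⇒(((())P)P)P⇒(((())PP)P)P⇒(((())PPP)P)P⇒(((())()PP)P)P⇒(((())()()P)P)P⇒(((())()()())P)P⇒(((())()()())())P⇒(((())()()())())()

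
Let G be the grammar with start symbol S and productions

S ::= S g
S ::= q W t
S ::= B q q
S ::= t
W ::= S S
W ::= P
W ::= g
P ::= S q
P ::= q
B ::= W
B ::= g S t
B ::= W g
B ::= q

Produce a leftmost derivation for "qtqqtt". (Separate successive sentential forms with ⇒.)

S ⇒ qWt   [S ::= q W t]
qWt ⇒ qSSt   [W ::= S S]
qSSt ⇒ qtSt   [S ::= t]
qtSt ⇒ qtqWtt   [S ::= q W t]
qtqWtt ⇒ qtqPtt   [W ::= P]
qtqPtt ⇒ qtqqtt   [P ::= q]

S⇒qWt⇒qSSt⇒qtSt⇒qtqWtt⇒qtqPtt⇒qtqqtt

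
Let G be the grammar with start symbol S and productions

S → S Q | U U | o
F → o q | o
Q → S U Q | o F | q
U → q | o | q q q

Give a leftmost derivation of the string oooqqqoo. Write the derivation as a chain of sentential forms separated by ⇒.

S ⇒ SQ ⇒ UUQ ⇒ oUQ ⇒ ooQ ⇒ ooSUQ ⇒ oooUQ ⇒ oooqqqQ ⇒ oooqqqoF ⇒ oooqqqoo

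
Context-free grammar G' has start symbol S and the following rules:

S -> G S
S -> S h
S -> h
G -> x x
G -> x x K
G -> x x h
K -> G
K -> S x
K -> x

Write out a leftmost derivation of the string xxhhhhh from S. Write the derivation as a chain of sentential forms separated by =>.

S => Sh   [S -> S h]
Sh => Shh   [S -> S h]
Shh => GShh   [S -> G S]
GShh => xxShh   [G -> x x]
xxShh => xxShhh   [S -> S h]
xxShhh => xxShhhh   [S -> S h]
xxShhhh => xxhhhhh   [S -> h]

S => Sh => Shh => GShh => xxShh => xxShhh => xxShhhh => xxhhhhh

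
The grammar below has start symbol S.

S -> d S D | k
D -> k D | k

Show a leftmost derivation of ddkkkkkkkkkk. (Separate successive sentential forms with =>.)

S=>dSD=>ddSDD=>ddkDD=>ddkkDD=>ddkkkDD=>ddkkkkDD=>ddkkkkkDD=>ddkkkkkkD=>ddkkkkkkkD=>ddkkkkkkkkD=>ddkkkkkkkkkD=>ddkkkkkkkkkk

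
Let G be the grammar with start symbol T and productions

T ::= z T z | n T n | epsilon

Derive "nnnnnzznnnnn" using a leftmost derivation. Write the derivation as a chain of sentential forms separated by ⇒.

T⇒nTn⇒nnTnn⇒nnnTnnn⇒nnnnTnnnn⇒nnnnnTnnnnn⇒nnnnnzTznnnnn⇒nnnnnzznnnnn

T ⇒ nTn   [T ::= n T n]
nTn ⇒ nnTnn   [T ::= n T n]
nnTnn ⇒ nnnTnnn   [T ::= n T n]
nnnTnnn ⇒ nnnnTnnnn   [T ::= n T n]
nnnnTnnnn ⇒ nnnnnTnnnnn   [T ::= n T n]
nnnnnTnnnnn ⇒ nnnnnzTznnnnn   [T ::= z T z]
nnnnnzTznnnnn ⇒ nnnnnzznnnnn   [T ::= epsilon]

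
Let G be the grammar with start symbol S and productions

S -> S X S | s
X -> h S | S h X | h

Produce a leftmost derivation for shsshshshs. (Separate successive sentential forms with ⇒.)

S ⇒ SXS ⇒ SXSXS ⇒ SXSXSXS ⇒ SXSXSXSXS ⇒ sXSXSXSXS ⇒ shSSXSXSXS ⇒ shsSXSXSXS ⇒ shssXSXSXS ⇒ shsshSXSXS ⇒ shsshsXSXS ⇒ shsshshSXS ⇒ shsshshsXS ⇒ shsshshshS ⇒ shsshshshs

S ⇒ SXS   [S -> S X S]
SXS ⇒ SXSXS   [S -> S X S]
SXSXS ⇒ SXSXSXS   [S -> S X S]
SXSXSXS ⇒ SXSXSXSXS   [S -> S X S]
SXSXSXSXS ⇒ sXSXSXSXS   [S -> s]
sXSXSXSXS ⇒ shSSXSXSXS   [X -> h S]
shSSXSXSXS ⇒ shsSXSXSXS   [S -> s]
shsSXSXSXS ⇒ shssXSXSXS   [S -> s]
shssXSXSXS ⇒ shsshSXSXS   [X -> h]
shsshSXSXS ⇒ shsshsXSXS   [S -> s]
shsshsXSXS ⇒ shsshshSXS   [X -> h]
shsshshSXS ⇒ shsshshsXS   [S -> s]
shsshshsXS ⇒ shsshshshS   [X -> h]
shsshshshS ⇒ shsshshshs   [S -> s]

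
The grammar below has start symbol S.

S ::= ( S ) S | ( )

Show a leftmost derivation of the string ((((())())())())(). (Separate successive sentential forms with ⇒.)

S⇒(S)S⇒((S)S)S⇒(((S)S)S)S⇒((((S)S)S)S)S⇒((((())S)S)S)S⇒((((())())S)S)S⇒((((())())())S)S⇒((((())())())())S⇒((((())())())())()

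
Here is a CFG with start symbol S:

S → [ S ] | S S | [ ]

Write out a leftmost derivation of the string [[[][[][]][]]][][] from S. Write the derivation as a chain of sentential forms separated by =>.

S=>SS=>SSS=>[S]SS=>[[S]]SS=>[[SS]]SS=>[[SSS]]SS=>[[[]SS]]SS=>[[[][S]S]]SS=>[[[][SS]S]]SS=>[[[][[]S]S]]SS=>[[[][[][]]S]]SS=>[[[][[][]][]]]SS=>[[[][[][]][]]][]S=>[[[][[][]][]]][][]

S => SS   [S → S S]
SS => SSS   [S → S S]
SSS => [S]SS   [S → [ S ]]
[S]SS => [[S]]SS   [S → [ S ]]
[[S]]SS => [[SS]]SS   [S → S S]
[[SS]]SS => [[SSS]]SS   [S → S S]
[[SSS]]SS => [[[]SS]]SS   [S → [ ]]
[[[]SS]]SS => [[[][S]S]]SS   [S → [ S ]]
[[[][S]S]]SS => [[[][SS]S]]SS   [S → S S]
[[[][SS]S]]SS => [[[][[]S]S]]SS   [S → [ ]]
[[[][[]S]S]]SS => [[[][[][]]S]]SS   [S → [ ]]
[[[][[][]]S]]SS => [[[][[][]][]]]SS   [S → [ ]]
[[[][[][]][]]]SS => [[[][[][]][]]][]S   [S → [ ]]
[[[][[][]][]]][]S => [[[][[][]][]]][][]   [S → [ ]]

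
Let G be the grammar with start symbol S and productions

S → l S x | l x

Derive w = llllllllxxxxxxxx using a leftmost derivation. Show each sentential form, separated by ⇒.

S ⇒ lSx   [S → l S x]
lSx ⇒ llSxx   [S → l S x]
llSxx ⇒ lllSxxx   [S → l S x]
lllSxxx ⇒ llllSxxxx   [S → l S x]
llllSxxxx ⇒ lllllSxxxxx   [S → l S x]
lllllSxxxxx ⇒ llllllSxxxxxx   [S → l S x]
llllllSxxxxxx ⇒ lllllllSxxxxxxx   [S → l S x]
lllllllSxxxxxxx ⇒ llllllllxxxxxxxx   [S → l x]

S⇒lSx⇒llSxx⇒lllSxxx⇒llllSxxxx⇒lllllSxxxxx⇒llllllSxxxxxx⇒lllllllSxxxxxxx⇒llllllllxxxxxxxx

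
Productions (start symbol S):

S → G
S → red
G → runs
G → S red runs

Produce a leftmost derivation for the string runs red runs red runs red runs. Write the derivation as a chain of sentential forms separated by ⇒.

S ⇒ G ⇒ S red runs ⇒ G red runs ⇒ S red runs red runs ⇒ G red runs red runs ⇒ S red runs red runs red runs ⇒ G red runs red runs red runs ⇒ runs red runs red runs red runs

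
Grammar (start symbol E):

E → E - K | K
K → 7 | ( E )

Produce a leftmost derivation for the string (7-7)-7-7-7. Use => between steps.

E => E-K => E-K-K => E-K-K-K => K-K-K-K => (E)-K-K-K => (E-K)-K-K-K => (K-K)-K-K-K => (7-K)-K-K-K => (7-7)-K-K-K => (7-7)-7-K-K => (7-7)-7-7-K => (7-7)-7-7-7

E => E-K   [E → E - K]
E-K => E-K-K   [E → E - K]
E-K-K => E-K-K-K   [E → E - K]
E-K-K-K => K-K-K-K   [E → K]
K-K-K-K => (E)-K-K-K   [K → ( E )]
(E)-K-K-K => (E-K)-K-K-K   [E → E - K]
(E-K)-K-K-K => (K-K)-K-K-K   [E → K]
(K-K)-K-K-K => (7-K)-K-K-K   [K → 7]
(7-K)-K-K-K => (7-7)-K-K-K   [K → 7]
(7-7)-K-K-K => (7-7)-7-K-K   [K → 7]
(7-7)-7-K-K => (7-7)-7-7-K   [K → 7]
(7-7)-7-7-K => (7-7)-7-7-7   [K → 7]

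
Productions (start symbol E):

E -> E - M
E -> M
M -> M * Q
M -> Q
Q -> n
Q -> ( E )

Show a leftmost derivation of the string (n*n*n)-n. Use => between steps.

E => E-M   [E -> E - M]
E-M => M-M   [E -> M]
M-M => Q-M   [M -> Q]
Q-M => (E)-M   [Q -> ( E )]
(E)-M => (M)-M   [E -> M]
(M)-M => (M*Q)-M   [M -> M * Q]
(M*Q)-M => (M*Q*Q)-M   [M -> M * Q]
(M*Q*Q)-M => (Q*Q*Q)-M   [M -> Q]
(Q*Q*Q)-M => (n*Q*Q)-M   [Q -> n]
(n*Q*Q)-M => (n*n*Q)-M   [Q -> n]
(n*n*Q)-M => (n*n*n)-M   [Q -> n]
(n*n*n)-M => (n*n*n)-Q   [M -> Q]
(n*n*n)-Q => (n*n*n)-n   [Q -> n]

E => E-M => M-M => Q-M => (E)-M => (M)-M => (M*Q)-M => (M*Q*Q)-M => (Q*Q*Q)-M => (n*Q*Q)-M => (n*n*Q)-M => (n*n*n)-M => (n*n*n)-Q => (n*n*n)-n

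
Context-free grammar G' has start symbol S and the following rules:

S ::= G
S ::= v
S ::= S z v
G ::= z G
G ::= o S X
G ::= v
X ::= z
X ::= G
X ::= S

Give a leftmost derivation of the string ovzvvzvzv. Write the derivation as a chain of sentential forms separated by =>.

S => Szv   [S ::= S z v]
Szv => Szvzv   [S ::= S z v]
Szvzv => Gzvzv   [S ::= G]
Gzvzv => oSXzvzv   [G ::= o S X]
oSXzvzv => oSzvXzvzv   [S ::= S z v]
oSzvXzvzv => oGzvXzvzv   [S ::= G]
oGzvXzvzv => ovzvXzvzv   [G ::= v]
ovzvXzvzv => ovzvGzvzv   [X ::= G]
ovzvGzvzv => ovzvvzvzv   [G ::= v]

S => Szv => Szvzv => Gzvzv => oSXzvzv => oSzvXzvzv => oGzvXzvzv => ovzvXzvzv => ovzvGzvzv => ovzvvzvzv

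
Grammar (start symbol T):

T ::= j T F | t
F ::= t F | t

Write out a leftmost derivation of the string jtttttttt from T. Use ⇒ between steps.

T⇒jTF⇒jtF⇒jttF⇒jtttF⇒jttttF⇒jtttttF⇒jttttttF⇒jtttttttF⇒jtttttttt

T ⇒ jTF   [T ::= j T F]
jTF ⇒ jtF   [T ::= t]
jtF ⇒ jttF   [F ::= t F]
jttF ⇒ jtttF   [F ::= t F]
jtttF ⇒ jttttF   [F ::= t F]
jttttF ⇒ jtttttF   [F ::= t F]
jtttttF ⇒ jttttttF   [F ::= t F]
jttttttF ⇒ jtttttttF   [F ::= t F]
jtttttttF ⇒ jtttttttt   [F ::= t]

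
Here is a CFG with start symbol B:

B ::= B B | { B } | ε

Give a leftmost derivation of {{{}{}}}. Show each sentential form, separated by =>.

B => {B}   [B ::= { B }]
{B} => {BB}   [B ::= B B]
{BB} => {{B}B}   [B ::= { B }]
{{B}B} => {{BB}B}   [B ::= B B]
{{BB}B} => {{{B}B}B}   [B ::= { B }]
{{{B}B}B} => {{{}B}B}   [B ::= ε]
{{{}B}B} => {{{}{B}}B}   [B ::= { B }]
{{{}{B}}B} => {{{}{}}B}   [B ::= ε]
{{{}{}}B} => {{{}{}}}   [B ::= ε]

B => {B} => {BB} => {{B}B} => {{BB}B} => {{{B}B}B} => {{{}B}B} => {{{}{B}}B} => {{{}{}}B} => {{{}{}}}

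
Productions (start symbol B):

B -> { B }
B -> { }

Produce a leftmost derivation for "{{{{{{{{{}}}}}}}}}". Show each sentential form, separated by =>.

B=>{B}=>{{B}}=>{{{B}}}=>{{{{B}}}}=>{{{{{B}}}}}=>{{{{{{B}}}}}}=>{{{{{{{B}}}}}}}=>{{{{{{{{B}}}}}}}}=>{{{{{{{{{}}}}}}}}}

B => {B}   [B -> { B }]
{B} => {{B}}   [B -> { B }]
{{B}} => {{{B}}}   [B -> { B }]
{{{B}}} => {{{{B}}}}   [B -> { B }]
{{{{B}}}} => {{{{{B}}}}}   [B -> { B }]
{{{{{B}}}}} => {{{{{{B}}}}}}   [B -> { B }]
{{{{{{B}}}}}} => {{{{{{{B}}}}}}}   [B -> { B }]
{{{{{{{B}}}}}}} => {{{{{{{{B}}}}}}}}   [B -> { B }]
{{{{{{{{B}}}}}}}} => {{{{{{{{{}}}}}}}}}   [B -> { }]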